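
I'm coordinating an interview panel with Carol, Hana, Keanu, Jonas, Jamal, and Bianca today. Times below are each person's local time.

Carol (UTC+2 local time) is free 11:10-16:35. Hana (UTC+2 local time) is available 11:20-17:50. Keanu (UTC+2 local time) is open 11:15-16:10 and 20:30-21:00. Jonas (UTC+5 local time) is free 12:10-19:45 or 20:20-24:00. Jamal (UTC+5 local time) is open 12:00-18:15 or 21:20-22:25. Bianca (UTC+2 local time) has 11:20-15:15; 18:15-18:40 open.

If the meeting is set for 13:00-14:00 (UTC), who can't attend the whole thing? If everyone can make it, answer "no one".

Carol in UTC: 09:10-14:35 (subtract 2h to convert from UTC+2).
Hana in UTC: 09:20-15:50 (subtract 2h to convert from UTC+2).
Keanu in UTC: 09:15-14:10, 18:30-19:00 (subtract 2h to convert from UTC+2).
Jonas in UTC: 07:10-14:45, 15:20-19:00 (subtract 5h to convert from UTC+5).
Jamal in UTC: 07:00-13:15, 16:20-17:25 (subtract 5h to convert from UTC+5).
Bianca in UTC: 09:20-13:15, 16:15-16:40 (subtract 2h to convert from UTC+2).
Carol: free for 13:00-14:00. Hana: free for 13:00-14:00. Keanu: free for 13:00-14:00. Jonas: free for 13:00-14:00. Jamal: not fully free for 13:00-14:00. Bianca: not fully free for 13:00-14:00.

Bianca, Jamal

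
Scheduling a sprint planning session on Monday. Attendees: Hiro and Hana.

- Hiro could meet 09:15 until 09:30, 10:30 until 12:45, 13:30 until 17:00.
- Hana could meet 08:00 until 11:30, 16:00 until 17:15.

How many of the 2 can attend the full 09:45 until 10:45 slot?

Hana can make the full 09:45-10:45 slot — that's 1.

1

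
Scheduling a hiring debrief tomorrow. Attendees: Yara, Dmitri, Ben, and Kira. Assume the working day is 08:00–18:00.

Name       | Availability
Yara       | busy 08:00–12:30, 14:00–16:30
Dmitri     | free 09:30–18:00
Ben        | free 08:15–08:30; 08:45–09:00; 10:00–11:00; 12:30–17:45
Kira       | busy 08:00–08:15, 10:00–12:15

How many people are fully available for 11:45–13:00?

Yara free: 12:30-14:00, 16:30-18:00 (invert busy blocks within the working day).
Dmitri free: 09:30-18:00.
Ben free: 08:15-08:30, 08:45-09:00, 10:00-11:00, 12:30-17:45.
Kira free: 08:15-10:00, 12:15-18:00 (invert busy blocks within the working day).
Dmitri can make the full 11:45-13:00 slot — that's 1.

1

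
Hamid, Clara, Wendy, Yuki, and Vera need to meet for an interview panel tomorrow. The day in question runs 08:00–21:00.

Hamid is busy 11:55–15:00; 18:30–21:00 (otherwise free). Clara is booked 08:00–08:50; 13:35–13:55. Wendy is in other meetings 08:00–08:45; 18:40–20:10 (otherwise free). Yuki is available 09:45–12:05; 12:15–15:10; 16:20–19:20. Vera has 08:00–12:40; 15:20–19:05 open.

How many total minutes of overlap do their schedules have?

Hamid free: 08:00-11:55, 15:00-18:30 (invert busy blocks within the working day).
Clara free: 08:50-13:35, 13:55-21:00 (invert busy blocks within the working day).
Wendy free: 08:45-18:40, 20:10-21:00 (invert busy blocks within the working day).
Yuki free: 09:45-12:05, 12:15-15:10, 16:20-19:20.
Vera free: 08:00-12:40, 15:20-19:05.
Hamid ∩ Clara: 08:50-11:55, 15:00-18:30.
Hamid ∩ Clara ∩ Wendy: 08:50-11:55, 15:00-18:30.
Hamid ∩ Clara ∩ Wendy ∩ Yuki: 09:45-11:55, 15:00-15:10, 16:20-18:30.
Hamid ∩ Clara ∩ Wendy ∩ Yuki ∩ Vera: 09:45-11:55, 16:20-18:30.
Summing the common windows: 130 + 130 = 260 minutes.

260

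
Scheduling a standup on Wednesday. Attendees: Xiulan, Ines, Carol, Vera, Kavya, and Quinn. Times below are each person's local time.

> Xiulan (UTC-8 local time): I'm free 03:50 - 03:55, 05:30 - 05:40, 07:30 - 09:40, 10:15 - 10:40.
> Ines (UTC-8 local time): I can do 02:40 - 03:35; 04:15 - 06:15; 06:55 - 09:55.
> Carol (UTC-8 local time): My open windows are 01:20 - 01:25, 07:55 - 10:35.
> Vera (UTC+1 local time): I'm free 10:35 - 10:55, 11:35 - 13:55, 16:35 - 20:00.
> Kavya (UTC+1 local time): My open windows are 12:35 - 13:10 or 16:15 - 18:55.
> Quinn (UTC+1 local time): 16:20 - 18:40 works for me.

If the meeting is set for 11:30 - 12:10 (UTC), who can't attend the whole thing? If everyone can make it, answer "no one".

Carol, Ines, Kavya, Quinn, Xiulan

Xiulan in UTC: 11:50-11:55, 13:30-13:40, 15:30-17:40, 18:15-18:40 (add 8h to convert from UTC-8).
Ines in UTC: 10:40-11:35, 12:15-14:15, 14:55-17:55 (add 8h to convert from UTC-8).
Carol in UTC: 09:20-09:25, 15:55-18:35 (add 8h to convert from UTC-8).
Vera in UTC: 09:35-09:55, 10:35-12:55, 15:35-19:00 (subtract 1h to convert from UTC+1).
Kavya in UTC: 11:35-12:10, 15:15-17:55 (subtract 1h to convert from UTC+1).
Quinn in UTC: 15:20-17:40 (subtract 1h to convert from UTC+1).
Xiulan: not fully free for 11:30-12:10. Ines: not fully free for 11:30-12:10. Carol: not fully free for 11:30-12:10. Vera: free for 11:30-12:10. Kavya: not fully free for 11:30-12:10. Quinn: not fully free for 11:30-12:10.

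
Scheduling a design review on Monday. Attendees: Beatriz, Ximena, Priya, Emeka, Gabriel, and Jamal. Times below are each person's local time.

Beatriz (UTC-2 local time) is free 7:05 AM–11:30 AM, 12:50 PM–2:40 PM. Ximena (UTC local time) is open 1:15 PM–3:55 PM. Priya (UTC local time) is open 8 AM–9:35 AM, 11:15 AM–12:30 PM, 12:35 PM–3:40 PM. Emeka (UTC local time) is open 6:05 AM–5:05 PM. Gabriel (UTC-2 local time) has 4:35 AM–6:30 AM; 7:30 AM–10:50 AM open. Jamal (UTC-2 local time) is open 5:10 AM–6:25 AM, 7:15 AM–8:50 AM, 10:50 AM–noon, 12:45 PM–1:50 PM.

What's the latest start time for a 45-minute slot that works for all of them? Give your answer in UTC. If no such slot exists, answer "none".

Beatriz in UTC: 09:05-13:30, 14:50-16:40 (add 2h to convert from UTC-2).
Ximena in UTC: 13:15-15:55.
Priya in UTC: 08:00-09:35, 11:15-12:30, 12:35-15:40.
Emeka in UTC: 06:05-17:05.
Gabriel in UTC: 06:35-08:30, 09:30-12:50 (add 2h to convert from UTC-2).
Jamal in UTC: 07:10-08:25, 09:15-10:50, 12:50-14:00, 14:45-15:50 (add 2h to convert from UTC-2).
Beatriz ∩ Ximena: 13:15-13:30, 14:50-15:55.
Beatriz ∩ Ximena ∩ Priya: 13:15-13:30, 14:50-15:40.
Beatriz ∩ Ximena ∩ Priya ∩ Emeka: 13:15-13:30, 14:50-15:40.
Beatriz ∩ Ximena ∩ Priya ∩ Emeka ∩ Gabriel: ∅.
Beatriz ∩ Ximena ∩ Priya ∩ Emeka ∩ Gabriel ∩ Jamal: ∅.
There is no time when everyone is free.
No common window is at least 45 minutes long.

none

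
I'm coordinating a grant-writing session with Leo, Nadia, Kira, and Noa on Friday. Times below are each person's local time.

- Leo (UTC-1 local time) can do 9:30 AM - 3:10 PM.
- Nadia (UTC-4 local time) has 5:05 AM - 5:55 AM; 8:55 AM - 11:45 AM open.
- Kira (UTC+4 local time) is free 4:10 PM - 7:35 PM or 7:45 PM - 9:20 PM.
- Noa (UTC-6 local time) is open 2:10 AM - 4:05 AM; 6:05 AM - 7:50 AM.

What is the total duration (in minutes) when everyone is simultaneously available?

Leo in UTC: 10:30-16:10 (add 1h to convert from UTC-1).
Nadia in UTC: 09:05-09:55, 12:55-15:45 (add 4h to convert from UTC-4).
Kira in UTC: 12:10-15:35, 15:45-17:20 (subtract 4h to convert from UTC+4).
Noa in UTC: 08:10-10:05, 12:05-13:50 (add 6h to convert from UTC-6).
Leo ∩ Nadia: 12:55-15:45.
Leo ∩ Nadia ∩ Kira: 12:55-15:35.
Leo ∩ Nadia ∩ Kira ∩ Noa: 12:55-13:50.
That's a single block of 55 minutes.

55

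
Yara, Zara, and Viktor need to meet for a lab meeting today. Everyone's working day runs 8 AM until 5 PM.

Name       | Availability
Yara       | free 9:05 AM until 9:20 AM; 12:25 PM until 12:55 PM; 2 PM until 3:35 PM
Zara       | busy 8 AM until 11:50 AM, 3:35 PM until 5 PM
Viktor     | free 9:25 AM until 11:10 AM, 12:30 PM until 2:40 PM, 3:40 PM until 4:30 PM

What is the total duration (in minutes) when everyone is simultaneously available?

65

Yara free: 09:05-09:20, 12:25-12:55, 14:00-15:35.
Zara free: 11:50-15:35 (invert busy blocks within the working day).
Viktor free: 09:25-11:10, 12:30-14:40, 15:40-16:30.
Yara ∩ Zara: 12:25-12:55, 14:00-15:35.
Yara ∩ Zara ∩ Viktor: 12:30-12:55, 14:00-14:40.
Summing the common windows: 25 + 40 = 65 minutes.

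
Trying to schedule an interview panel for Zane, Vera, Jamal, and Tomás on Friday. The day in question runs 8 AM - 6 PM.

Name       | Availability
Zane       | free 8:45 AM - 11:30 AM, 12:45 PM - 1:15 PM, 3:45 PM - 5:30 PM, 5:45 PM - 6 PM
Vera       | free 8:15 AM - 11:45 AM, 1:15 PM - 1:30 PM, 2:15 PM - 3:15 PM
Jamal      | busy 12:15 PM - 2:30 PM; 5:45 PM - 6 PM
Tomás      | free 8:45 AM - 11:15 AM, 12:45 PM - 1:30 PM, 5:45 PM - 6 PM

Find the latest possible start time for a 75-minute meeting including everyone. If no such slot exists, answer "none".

10:00

Zane free: 08:45-11:30, 12:45-13:15, 15:45-17:30, 17:45-18:00.
Vera free: 08:15-11:45, 13:15-13:30, 14:15-15:15.
Jamal free: 08:00-12:15, 14:30-17:45 (invert busy blocks within the working day).
Tomás free: 08:45-11:15, 12:45-13:30, 17:45-18:00.
Zane ∩ Vera: 08:45-11:30.
Zane ∩ Vera ∩ Jamal: 08:45-11:30.
Zane ∩ Vera ∩ Jamal ∩ Tomás: 08:45-11:15.
The last common window of at least 75 minutes is 08:45-11:15; a 75-minute meeting can start as late as 10:00 and still end by 11:15.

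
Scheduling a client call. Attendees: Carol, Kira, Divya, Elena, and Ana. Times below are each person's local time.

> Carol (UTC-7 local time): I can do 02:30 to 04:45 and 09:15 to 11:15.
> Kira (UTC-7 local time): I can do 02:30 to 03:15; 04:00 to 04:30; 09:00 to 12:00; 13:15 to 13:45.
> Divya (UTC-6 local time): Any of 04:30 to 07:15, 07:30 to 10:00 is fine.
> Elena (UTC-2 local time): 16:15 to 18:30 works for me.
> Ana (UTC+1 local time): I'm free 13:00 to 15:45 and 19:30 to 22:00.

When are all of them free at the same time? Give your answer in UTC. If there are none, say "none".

Carol in UTC: 09:30-11:45, 16:15-18:15 (add 7h to convert from UTC-7).
Kira in UTC: 09:30-10:15, 11:00-11:30, 16:00-19:00, 20:15-20:45 (add 7h to convert from UTC-7).
Divya in UTC: 10:30-13:15, 13:30-16:00 (add 6h to convert from UTC-6).
Elena in UTC: 18:15-20:30 (add 2h to convert from UTC-2).
Ana in UTC: 12:00-14:45, 18:30-21:00 (subtract 1h to convert from UTC+1).
Carol ∩ Kira: 09:30-10:15, 11:00-11:30, 16:15-18:15.
Carol ∩ Kira ∩ Divya: 11:00-11:30.
Carol ∩ Kira ∩ Divya ∩ Elena: ∅.
Carol ∩ Kira ∩ Divya ∩ Elena ∩ Ana: ∅.
There is no time when everyone is free.

none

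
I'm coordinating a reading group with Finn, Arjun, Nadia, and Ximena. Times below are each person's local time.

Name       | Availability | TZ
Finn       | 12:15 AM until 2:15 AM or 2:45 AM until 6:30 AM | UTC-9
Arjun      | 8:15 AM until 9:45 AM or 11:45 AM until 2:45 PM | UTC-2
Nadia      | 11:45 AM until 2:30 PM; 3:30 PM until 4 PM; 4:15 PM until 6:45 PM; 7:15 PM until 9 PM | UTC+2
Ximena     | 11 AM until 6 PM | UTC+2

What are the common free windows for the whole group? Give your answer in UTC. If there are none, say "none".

10:15-11:15, 13:45-14:00, 14:15-15:30

Finn in UTC: 09:15-11:15, 11:45-15:30 (add 9h to convert from UTC-9).
Arjun in UTC: 10:15-11:45, 13:45-16:45 (add 2h to convert from UTC-2).
Nadia in UTC: 09:45-12:30, 13:30-14:00, 14:15-16:45, 17:15-19:00 (subtract 2h to convert from UTC+2).
Ximena in UTC: 09:00-16:00 (subtract 2h to convert from UTC+2).
Finn ∩ Arjun: 10:15-11:15, 13:45-15:30.
Finn ∩ Arjun ∩ Nadia: 10:15-11:15, 13:45-14:00, 14:15-15:30.
Finn ∩ Arjun ∩ Nadia ∩ Ximena: 10:15-11:15, 13:45-14:00, 14:15-15:30.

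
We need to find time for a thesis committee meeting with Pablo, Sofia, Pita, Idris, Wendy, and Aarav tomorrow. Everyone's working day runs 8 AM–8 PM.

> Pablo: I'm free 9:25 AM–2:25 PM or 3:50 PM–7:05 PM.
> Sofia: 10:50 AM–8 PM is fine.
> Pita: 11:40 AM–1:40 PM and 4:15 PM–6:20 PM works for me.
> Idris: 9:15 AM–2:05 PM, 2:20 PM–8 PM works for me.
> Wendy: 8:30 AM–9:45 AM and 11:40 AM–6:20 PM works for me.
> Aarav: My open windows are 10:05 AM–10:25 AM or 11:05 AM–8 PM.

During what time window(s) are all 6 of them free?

Pablo ∩ Sofia: 10:50-14:25, 15:50-19:05.
Pablo ∩ Sofia ∩ Pita: 11:40-13:40, 16:15-18:20.
Pablo ∩ Sofia ∩ Pita ∩ Idris: 11:40-13:40, 16:15-18:20.
Pablo ∩ Sofia ∩ Pita ∩ Idris ∩ Wendy: 11:40-13:40, 16:15-18:20.
Pablo ∩ Sofia ∩ Pita ∩ Idris ∩ Wendy ∩ Aarav: 11:40-13:40, 16:15-18:20.
So the common availability across everyone is 11:40-13:40, 16:15-18:20.

11:40-13:40, 16:15-18:20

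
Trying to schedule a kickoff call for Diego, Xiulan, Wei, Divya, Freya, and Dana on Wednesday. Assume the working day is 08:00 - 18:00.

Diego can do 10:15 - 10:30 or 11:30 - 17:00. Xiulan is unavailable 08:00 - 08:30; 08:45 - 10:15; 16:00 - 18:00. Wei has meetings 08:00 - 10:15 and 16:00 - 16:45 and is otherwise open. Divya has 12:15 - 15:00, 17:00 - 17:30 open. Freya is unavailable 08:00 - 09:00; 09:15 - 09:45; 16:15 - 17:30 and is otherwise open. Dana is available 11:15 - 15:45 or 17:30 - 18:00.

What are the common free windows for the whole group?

Diego free: 10:15-10:30, 11:30-17:00.
Xiulan free: 08:30-08:45, 10:15-16:00 (invert busy blocks within the working day).
Wei free: 10:15-16:00, 16:45-18:00 (invert busy blocks within the working day).
Divya free: 12:15-15:00, 17:00-17:30.
Freya free: 09:00-09:15, 09:45-16:15, 17:30-18:00 (invert busy blocks within the working day).
Dana free: 11:15-15:45, 17:30-18:00.
Diego ∩ Xiulan: 10:15-10:30, 11:30-16:00.
Diego ∩ Xiulan ∩ Wei: 10:15-10:30, 11:30-16:00.
Diego ∩ Xiulan ∩ Wei ∩ Divya: 12:15-15:00.
Diego ∩ Xiulan ∩ Wei ∩ Divya ∩ Freya: 12:15-15:00.
Diego ∩ Xiulan ∩ Wei ∩ Divya ∩ Freya ∩ Dana: 12:15-15:00.
So the common availability across everyone is 12:15-15:00.

12:15-15:00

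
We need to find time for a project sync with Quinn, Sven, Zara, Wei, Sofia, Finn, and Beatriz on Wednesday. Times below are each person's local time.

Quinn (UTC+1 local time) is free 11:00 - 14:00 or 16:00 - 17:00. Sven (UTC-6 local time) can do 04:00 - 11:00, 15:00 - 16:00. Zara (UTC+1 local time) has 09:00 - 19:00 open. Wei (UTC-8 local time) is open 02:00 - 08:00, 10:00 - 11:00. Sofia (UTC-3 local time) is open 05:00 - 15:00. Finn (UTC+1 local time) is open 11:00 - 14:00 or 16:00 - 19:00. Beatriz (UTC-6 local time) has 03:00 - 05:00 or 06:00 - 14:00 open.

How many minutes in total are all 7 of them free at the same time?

Quinn in UTC: 10:00-13:00, 15:00-16:00 (subtract 1h to convert from UTC+1).
Sven in UTC: 10:00-17:00, 21:00-22:00 (add 6h to convert from UTC-6).
Zara in UTC: 08:00-18:00 (subtract 1h to convert from UTC+1).
Wei in UTC: 10:00-16:00, 18:00-19:00 (add 8h to convert from UTC-8).
Sofia in UTC: 08:00-18:00 (add 3h to convert from UTC-3).
Finn in UTC: 10:00-13:00, 15:00-18:00 (subtract 1h to convert from UTC+1).
Beatriz in UTC: 09:00-11:00, 12:00-20:00 (add 6h to convert from UTC-6).
Quinn ∩ Sven: 10:00-13:00, 15:00-16:00.
Quinn ∩ Sven ∩ Zara: 10:00-13:00, 15:00-16:00.
Quinn ∩ Sven ∩ Zara ∩ Wei: 10:00-13:00, 15:00-16:00.
Quinn ∩ Sven ∩ Zara ∩ Wei ∩ Sofia: 10:00-13:00, 15:00-16:00.
Quinn ∩ Sven ∩ Zara ∩ Wei ∩ Sofia ∩ Finn: 10:00-13:00, 15:00-16:00.
Quinn ∩ Sven ∩ Zara ∩ Wei ∩ Sofia ∩ Finn ∩ Beatriz: 10:00-11:00, 12:00-13:00, 15:00-16:00.
Those are the intersection windows.
Summing the common windows: 60 + 60 + 60 = 180 minutes.

180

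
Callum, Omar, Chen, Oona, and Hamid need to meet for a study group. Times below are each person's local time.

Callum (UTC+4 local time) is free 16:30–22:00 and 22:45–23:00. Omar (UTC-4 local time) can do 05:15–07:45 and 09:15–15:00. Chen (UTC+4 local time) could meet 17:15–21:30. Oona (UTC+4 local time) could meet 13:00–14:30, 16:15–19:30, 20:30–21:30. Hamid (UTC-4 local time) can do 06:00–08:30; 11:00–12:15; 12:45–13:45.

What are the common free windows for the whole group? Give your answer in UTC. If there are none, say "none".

Callum in UTC: 12:30-18:00, 18:45-19:00 (subtract 4h to convert from UTC+4).
Omar in UTC: 09:15-11:45, 13:15-19:00 (add 4h to convert from UTC-4).
Chen in UTC: 13:15-17:30 (subtract 4h to convert from UTC+4).
Oona in UTC: 09:00-10:30, 12:15-15:30, 16:30-17:30 (subtract 4h to convert from UTC+4).
Hamid in UTC: 10:00-12:30, 15:00-16:15, 16:45-17:45 (add 4h to convert from UTC-4).
Callum ∩ Omar: 13:15-18:00, 18:45-19:00.
Callum ∩ Omar ∩ Chen: 13:15-17:30.
Callum ∩ Omar ∩ Chen ∩ Oona: 13:15-15:30, 16:30-17:30.
Callum ∩ Omar ∩ Chen ∩ Oona ∩ Hamid: 15:00-15:30, 16:45-17:30.

15:00-15:30, 16:45-17:30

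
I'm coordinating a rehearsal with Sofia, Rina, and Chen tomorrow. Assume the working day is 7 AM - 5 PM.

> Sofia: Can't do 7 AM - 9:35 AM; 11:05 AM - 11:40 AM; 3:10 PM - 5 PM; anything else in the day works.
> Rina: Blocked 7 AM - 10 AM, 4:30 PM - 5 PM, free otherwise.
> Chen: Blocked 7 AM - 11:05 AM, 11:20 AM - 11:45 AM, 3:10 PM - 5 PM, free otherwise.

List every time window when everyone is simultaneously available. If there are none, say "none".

11:45-15:10

Sofia free: 09:35-11:05, 11:40-15:10 (invert busy blocks within the working day).
Rina free: 10:00-16:30 (invert busy blocks within the working day).
Chen free: 11:05-11:20, 11:45-15:10 (invert busy blocks within the working day).
Sofia ∩ Rina: 10:00-11:05, 11:40-15:10.
Sofia ∩ Rina ∩ Chen: 11:45-15:10.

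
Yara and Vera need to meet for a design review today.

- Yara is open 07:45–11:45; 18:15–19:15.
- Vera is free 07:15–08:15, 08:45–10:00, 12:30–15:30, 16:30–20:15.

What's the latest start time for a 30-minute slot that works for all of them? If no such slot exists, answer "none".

18:45

Yara ∩ Vera: 07:45-08:15, 08:45-10:00, 18:15-19:15.
The last common window of at least 30 minutes is 18:15-19:15; a 30-minute meeting can start as late as 18:45 and still end by 19:15.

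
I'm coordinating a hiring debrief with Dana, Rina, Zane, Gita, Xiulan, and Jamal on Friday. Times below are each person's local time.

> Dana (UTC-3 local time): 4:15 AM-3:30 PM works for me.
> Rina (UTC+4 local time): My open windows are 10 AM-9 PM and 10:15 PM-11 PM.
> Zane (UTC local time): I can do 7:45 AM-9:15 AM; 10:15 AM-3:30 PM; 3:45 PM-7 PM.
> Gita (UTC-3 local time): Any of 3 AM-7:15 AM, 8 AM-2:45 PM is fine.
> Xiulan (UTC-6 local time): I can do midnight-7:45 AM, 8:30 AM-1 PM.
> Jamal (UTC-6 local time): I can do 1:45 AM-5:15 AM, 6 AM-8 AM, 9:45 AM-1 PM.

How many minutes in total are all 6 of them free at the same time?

285

Dana in UTC: 07:15-18:30 (add 3h to convert from UTC-3).
Rina in UTC: 06:00-17:00, 18:15-19:00 (subtract 4h to convert from UTC+4).
Zane in UTC: 07:45-09:15, 10:15-15:30, 15:45-19:00.
Gita in UTC: 06:00-10:15, 11:00-17:45 (add 3h to convert from UTC-3).
Xiulan in UTC: 06:00-13:45, 14:30-19:00 (add 6h to convert from UTC-6).
Jamal in UTC: 07:45-11:15, 12:00-14:00, 15:45-19:00 (add 6h to convert from UTC-6).
Dana ∩ Rina: 07:15-17:00, 18:15-18:30.
Dana ∩ Rina ∩ Zane: 07:45-09:15, 10:15-15:30, 15:45-17:00, 18:15-18:30.
Dana ∩ Rina ∩ Zane ∩ Gita: 07:45-09:15, 11:00-15:30, 15:45-17:00.
Dana ∩ Rina ∩ Zane ∩ Gita ∩ Xiulan: 07:45-09:15, 11:00-13:45, 14:30-15:30, 15:45-17:00.
Dana ∩ Rina ∩ Zane ∩ Gita ∩ Xiulan ∩ Jamal: 07:45-09:15, 11:00-11:15, 12:00-13:45, 15:45-17:00.
Summing the common windows: 90 + 15 + 105 + 75 = 285 minutes.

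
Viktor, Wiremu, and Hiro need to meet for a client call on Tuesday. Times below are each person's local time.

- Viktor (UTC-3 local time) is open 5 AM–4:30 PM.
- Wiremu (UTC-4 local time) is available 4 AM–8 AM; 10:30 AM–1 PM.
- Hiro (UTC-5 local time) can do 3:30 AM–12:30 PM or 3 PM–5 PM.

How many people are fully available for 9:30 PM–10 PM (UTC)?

1

Viktor in UTC: 08:00-19:30 (add 3h to convert from UTC-3).
Wiremu in UTC: 08:00-12:00, 14:30-17:00 (add 4h to convert from UTC-4).
Hiro in UTC: 08:30-17:30, 20:00-22:00 (add 5h to convert from UTC-5).
Hiro can make the full 21:30-22:00 slot — that's 1.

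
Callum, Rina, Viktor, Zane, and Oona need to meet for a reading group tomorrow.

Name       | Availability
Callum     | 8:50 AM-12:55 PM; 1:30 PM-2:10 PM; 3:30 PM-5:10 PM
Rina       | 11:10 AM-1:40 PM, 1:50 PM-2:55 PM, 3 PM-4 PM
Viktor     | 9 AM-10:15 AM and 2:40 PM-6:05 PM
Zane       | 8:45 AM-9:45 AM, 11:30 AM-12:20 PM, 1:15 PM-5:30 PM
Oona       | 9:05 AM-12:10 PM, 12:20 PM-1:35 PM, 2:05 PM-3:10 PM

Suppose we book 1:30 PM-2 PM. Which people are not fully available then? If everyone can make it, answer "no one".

Oona, Rina, Viktor

Callum: free for 13:30-14:00. Rina: not fully free for 13:30-14:00. Viktor: not fully free for 13:30-14:00. Zane: free for 13:30-14:00. Oona: not fully free for 13:30-14:00.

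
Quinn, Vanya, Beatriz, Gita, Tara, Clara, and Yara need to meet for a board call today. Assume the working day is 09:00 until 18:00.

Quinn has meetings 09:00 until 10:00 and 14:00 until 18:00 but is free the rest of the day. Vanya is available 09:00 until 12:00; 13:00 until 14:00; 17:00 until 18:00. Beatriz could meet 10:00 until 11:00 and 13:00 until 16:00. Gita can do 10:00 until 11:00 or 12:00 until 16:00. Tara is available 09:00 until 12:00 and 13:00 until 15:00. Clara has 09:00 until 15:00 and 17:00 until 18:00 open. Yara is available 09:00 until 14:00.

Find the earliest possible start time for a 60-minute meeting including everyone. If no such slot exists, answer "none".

Quinn free: 10:00-14:00 (invert busy blocks within the working day).
Vanya free: 09:00-12:00, 13:00-14:00, 17:00-18:00.
Beatriz free: 10:00-11:00, 13:00-16:00.
Gita free: 10:00-11:00, 12:00-16:00.
Tara free: 09:00-12:00, 13:00-15:00.
Clara free: 09:00-15:00, 17:00-18:00.
Yara free: 09:00-14:00.
Quinn ∩ Vanya: 10:00-12:00, 13:00-14:00.
Quinn ∩ Vanya ∩ Beatriz: 10:00-11:00, 13:00-14:00.
Quinn ∩ Vanya ∩ Beatriz ∩ Gita: 10:00-11:00, 13:00-14:00.
Quinn ∩ Vanya ∩ Beatriz ∩ Gita ∩ Tara: 10:00-11:00, 13:00-14:00.
Quinn ∩ Vanya ∩ Beatriz ∩ Gita ∩ Tara ∩ Clara: 10:00-11:00, 13:00-14:00.
Quinn ∩ Vanya ∩ Beatriz ∩ Gita ∩ Tara ∩ Clara ∩ Yara: 10:00-11:00, 13:00-14:00.
The first common window of at least 60 minutes is 10:00-11:00, so the earliest start is 10:00.

10:00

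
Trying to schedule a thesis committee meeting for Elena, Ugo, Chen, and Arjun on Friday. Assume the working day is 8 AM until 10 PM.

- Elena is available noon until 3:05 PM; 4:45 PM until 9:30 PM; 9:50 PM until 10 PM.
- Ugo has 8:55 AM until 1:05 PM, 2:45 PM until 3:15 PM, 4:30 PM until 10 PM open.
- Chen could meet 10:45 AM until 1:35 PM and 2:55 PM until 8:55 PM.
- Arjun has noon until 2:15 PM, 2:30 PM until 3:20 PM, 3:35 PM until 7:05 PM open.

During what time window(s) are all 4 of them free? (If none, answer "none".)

Elena ∩ Ugo: 12:00-13:05, 14:45-15:05, 16:45-21:30, 21:50-22:00.
Elena ∩ Ugo ∩ Chen: 12:00-13:05, 14:55-15:05, 16:45-20:55.
Elena ∩ Ugo ∩ Chen ∩ Arjun: 12:00-13:05, 14:55-15:05, 16:45-19:05.
So the common availability across everyone is 12:00-13:05, 14:55-15:05, 16:45-19:05.

12:00-13:05, 14:55-15:05, 16:45-19:05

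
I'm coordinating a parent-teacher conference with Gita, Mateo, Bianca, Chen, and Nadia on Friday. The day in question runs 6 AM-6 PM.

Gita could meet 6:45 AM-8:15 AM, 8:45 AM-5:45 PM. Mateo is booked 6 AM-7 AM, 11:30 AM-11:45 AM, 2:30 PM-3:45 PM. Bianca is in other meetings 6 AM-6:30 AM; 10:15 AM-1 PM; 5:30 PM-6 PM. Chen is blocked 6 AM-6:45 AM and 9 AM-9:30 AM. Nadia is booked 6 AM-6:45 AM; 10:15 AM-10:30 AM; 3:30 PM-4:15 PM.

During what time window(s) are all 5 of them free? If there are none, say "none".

Gita free: 06:45-08:15, 08:45-17:45.
Mateo free: 07:00-11:30, 11:45-14:30, 15:45-18:00 (invert busy blocks within the working day).
Bianca free: 06:30-10:15, 13:00-17:30 (invert busy blocks within the working day).
Chen free: 06:45-09:00, 09:30-18:00 (invert busy blocks within the working day).
Nadia free: 06:45-10:15, 10:30-15:30, 16:15-18:00 (invert busy blocks within the working day).
Gita ∩ Mateo: 07:00-08:15, 08:45-11:30, 11:45-14:30, 15:45-17:45.
Gita ∩ Mateo ∩ Bianca: 07:00-08:15, 08:45-10:15, 13:00-14:30, 15:45-17:30.
Gita ∩ Mateo ∩ Bianca ∩ Chen: 07:00-08:15, 08:45-09:00, 09:30-10:15, 13:00-14:30, 15:45-17:30.
Gita ∩ Mateo ∩ Bianca ∩ Chen ∩ Nadia: 07:00-08:15, 08:45-09:00, 09:30-10:15, 13:00-14:30, 16:15-17:30.

07:00-08:15, 08:45-09:00, 09:30-10:15, 13:00-14:30, 16:15-17:30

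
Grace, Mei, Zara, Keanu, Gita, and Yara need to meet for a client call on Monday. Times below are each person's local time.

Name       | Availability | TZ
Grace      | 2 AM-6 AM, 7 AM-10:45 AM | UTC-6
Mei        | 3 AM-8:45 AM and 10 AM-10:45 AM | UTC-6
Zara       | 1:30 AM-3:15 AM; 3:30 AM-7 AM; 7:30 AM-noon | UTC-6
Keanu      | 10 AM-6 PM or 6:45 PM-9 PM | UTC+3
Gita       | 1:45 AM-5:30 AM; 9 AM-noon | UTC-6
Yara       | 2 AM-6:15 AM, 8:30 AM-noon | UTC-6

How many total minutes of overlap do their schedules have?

Grace in UTC: 08:00-12:00, 13:00-16:45 (add 6h to convert from UTC-6).
Mei in UTC: 09:00-14:45, 16:00-16:45 (add 6h to convert from UTC-6).
Zara in UTC: 07:30-09:15, 09:30-13:00, 13:30-18:00 (add 6h to convert from UTC-6).
Keanu in UTC: 07:00-15:00, 15:45-18:00 (subtract 3h to convert from UTC+3).
Gita in UTC: 07:45-11:30, 15:00-18:00 (add 6h to convert from UTC-6).
Yara in UTC: 08:00-12:15, 14:30-18:00 (add 6h to convert from UTC-6).
Grace ∩ Mei: 09:00-12:00, 13:00-14:45, 16:00-16:45.
Grace ∩ Mei ∩ Zara: 09:00-09:15, 09:30-12:00, 13:30-14:45, 16:00-16:45.
Grace ∩ Mei ∩ Zara ∩ Keanu: 09:00-09:15, 09:30-12:00, 13:30-14:45, 16:00-16:45.
Grace ∩ Mei ∩ Zara ∩ Keanu ∩ Gita: 09:00-09:15, 09:30-11:30, 16:00-16:45.
Grace ∩ Mei ∩ Zara ∩ Keanu ∩ Gita ∩ Yara: 09:00-09:15, 09:30-11:30, 16:00-16:45.
Summing the common windows: 15 + 120 + 45 = 180 minutes.

180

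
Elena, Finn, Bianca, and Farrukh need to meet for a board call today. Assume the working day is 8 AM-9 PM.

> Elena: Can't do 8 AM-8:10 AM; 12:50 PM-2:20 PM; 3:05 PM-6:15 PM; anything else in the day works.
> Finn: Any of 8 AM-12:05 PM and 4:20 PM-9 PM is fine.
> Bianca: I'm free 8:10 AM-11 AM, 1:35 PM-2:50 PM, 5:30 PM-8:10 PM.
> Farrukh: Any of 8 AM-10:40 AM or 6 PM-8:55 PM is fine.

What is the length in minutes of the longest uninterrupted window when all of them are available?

150

Elena free: 08:10-12:50, 14:20-15:05, 18:15-21:00 (invert busy blocks within the working day).
Finn free: 08:00-12:05, 16:20-21:00.
Bianca free: 08:10-11:00, 13:35-14:50, 17:30-20:10.
Farrukh free: 08:00-10:40, 18:00-20:55.
Elena ∩ Finn: 08:10-12:05, 18:15-21:00.
Elena ∩ Finn ∩ Bianca: 08:10-11:00, 18:15-20:10.
Elena ∩ Finn ∩ Bianca ∩ Farrukh: 08:10-10:40, 18:15-20:10.
Those are the intersection windows.
The longest is 08:10-10:40 at 150 minutes.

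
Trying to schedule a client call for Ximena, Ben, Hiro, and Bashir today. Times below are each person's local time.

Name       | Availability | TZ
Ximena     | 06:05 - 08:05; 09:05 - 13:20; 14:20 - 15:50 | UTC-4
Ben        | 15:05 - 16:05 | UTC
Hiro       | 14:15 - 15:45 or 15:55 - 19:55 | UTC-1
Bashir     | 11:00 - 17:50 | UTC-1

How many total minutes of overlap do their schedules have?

50

Ximena in UTC: 10:05-12:05, 13:05-17:20, 18:20-19:50 (add 4h to convert from UTC-4).
Ben in UTC: 15:05-16:05.
Hiro in UTC: 15:15-16:45, 16:55-20:55 (add 1h to convert from UTC-1).
Bashir in UTC: 12:00-18:50 (add 1h to convert from UTC-1).
Ximena ∩ Ben: 15:05-16:05.
Ximena ∩ Ben ∩ Hiro: 15:15-16:05.
Ximena ∩ Ben ∩ Hiro ∩ Bashir: 15:15-16:05.
That's a single block of 50 minutes.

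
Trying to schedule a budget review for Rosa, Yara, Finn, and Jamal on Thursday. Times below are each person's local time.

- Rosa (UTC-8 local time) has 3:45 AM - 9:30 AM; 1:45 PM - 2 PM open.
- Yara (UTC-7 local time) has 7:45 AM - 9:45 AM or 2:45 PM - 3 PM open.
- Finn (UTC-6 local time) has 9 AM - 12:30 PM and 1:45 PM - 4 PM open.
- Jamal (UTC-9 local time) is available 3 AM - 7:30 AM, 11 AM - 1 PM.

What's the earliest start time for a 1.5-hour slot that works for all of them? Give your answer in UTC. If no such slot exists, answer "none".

Rosa in UTC: 11:45-17:30, 21:45-22:00 (add 8h to convert from UTC-8).
Yara in UTC: 14:45-16:45, 21:45-22:00 (add 7h to convert from UTC-7).
Finn in UTC: 15:00-18:30, 19:45-22:00 (add 6h to convert from UTC-6).
Jamal in UTC: 12:00-16:30, 20:00-22:00 (add 9h to convert from UTC-9).
Rosa ∩ Yara: 14:45-16:45, 21:45-22:00.
Rosa ∩ Yara ∩ Finn: 15:00-16:45, 21:45-22:00.
Rosa ∩ Yara ∩ Finn ∩ Jamal: 15:00-16:30, 21:45-22:00.
The first common window of at least 90 minutes is 15:00-16:30, so the earliest start is 15:00.

15:00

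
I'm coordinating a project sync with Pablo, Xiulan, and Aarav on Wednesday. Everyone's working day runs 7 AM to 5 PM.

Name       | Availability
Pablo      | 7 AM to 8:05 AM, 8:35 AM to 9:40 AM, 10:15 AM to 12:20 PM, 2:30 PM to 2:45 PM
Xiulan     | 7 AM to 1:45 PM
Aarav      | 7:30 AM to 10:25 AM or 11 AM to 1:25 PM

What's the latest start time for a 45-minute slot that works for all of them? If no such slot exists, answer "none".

Pablo ∩ Xiulan: 07:00-08:05, 08:35-09:40, 10:15-12:20.
Pablo ∩ Xiulan ∩ Aarav: 07:30-08:05, 08:35-09:40, 10:15-10:25, 11:00-12:20.
So the common availability across everyone is 07:30-08:05, 08:35-09:40, 10:15-10:25, 11:00-12:20.
The last common window of at least 45 minutes is 11:00-12:20; a 45-minute meeting can start as late as 11:35 and still end by 12:20.

11:35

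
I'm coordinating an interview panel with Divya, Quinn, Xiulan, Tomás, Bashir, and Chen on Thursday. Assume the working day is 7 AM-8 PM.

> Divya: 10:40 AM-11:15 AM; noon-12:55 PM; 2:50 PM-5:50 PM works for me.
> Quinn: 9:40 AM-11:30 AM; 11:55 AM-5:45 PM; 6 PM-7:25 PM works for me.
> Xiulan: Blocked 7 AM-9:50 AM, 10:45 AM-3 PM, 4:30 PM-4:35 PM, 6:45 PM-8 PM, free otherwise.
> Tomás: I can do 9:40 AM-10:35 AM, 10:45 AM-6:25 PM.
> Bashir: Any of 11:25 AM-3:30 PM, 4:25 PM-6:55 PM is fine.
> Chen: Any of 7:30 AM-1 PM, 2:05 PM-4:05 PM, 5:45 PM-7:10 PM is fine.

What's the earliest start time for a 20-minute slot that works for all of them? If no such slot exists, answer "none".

Divya free: 10:40-11:15, 12:00-12:55, 14:50-17:50.
Quinn free: 09:40-11:30, 11:55-17:45, 18:00-19:25.
Xiulan free: 09:50-10:45, 15:00-16:30, 16:35-18:45 (invert busy blocks within the working day).
Tomás free: 09:40-10:35, 10:45-18:25.
Bashir free: 11:25-15:30, 16:25-18:55.
Chen free: 07:30-13:00, 14:05-16:05, 17:45-19:10.
Divya ∩ Quinn: 10:40-11:15, 12:00-12:55, 14:50-17:45.
Divya ∩ Quinn ∩ Xiulan: 10:40-10:45, 15:00-16:30, 16:35-17:45.
Divya ∩ Quinn ∩ Xiulan ∩ Tomás: 15:00-16:30, 16:35-17:45.
Divya ∩ Quinn ∩ Xiulan ∩ Tomás ∩ Bashir: 15:00-15:30, 16:25-16:30, 16:35-17:45.
Divya ∩ Quinn ∩ Xiulan ∩ Tomás ∩ Bashir ∩ Chen: 15:00-15:30.
Those are the intersection windows.
The first common window of at least 20 minutes is 15:00-15:30, so the earliest start is 15:00.

15:00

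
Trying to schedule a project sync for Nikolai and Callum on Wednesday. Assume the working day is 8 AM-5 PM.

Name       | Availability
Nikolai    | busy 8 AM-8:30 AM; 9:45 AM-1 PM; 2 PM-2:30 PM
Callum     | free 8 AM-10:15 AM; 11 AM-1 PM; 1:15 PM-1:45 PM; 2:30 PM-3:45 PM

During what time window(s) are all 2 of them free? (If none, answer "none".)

Nikolai free: 08:30-09:45, 13:00-14:00, 14:30-17:00 (invert busy blocks within the working day).
Callum free: 08:00-10:15, 11:00-13:00, 13:15-13:45, 14:30-15:45.
Nikolai ∩ Callum: 08:30-09:45, 13:15-13:45, 14:30-15:45.

08:30-09:45, 13:15-13:45, 14:30-15:45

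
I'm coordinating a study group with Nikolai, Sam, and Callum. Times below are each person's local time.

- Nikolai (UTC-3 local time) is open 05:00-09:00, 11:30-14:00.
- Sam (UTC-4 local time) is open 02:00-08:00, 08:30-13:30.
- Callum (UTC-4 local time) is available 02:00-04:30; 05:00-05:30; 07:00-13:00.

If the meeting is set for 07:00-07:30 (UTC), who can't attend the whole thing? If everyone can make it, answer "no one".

Nikolai

Nikolai in UTC: 08:00-12:00, 14:30-17:00 (add 3h to convert from UTC-3).
Sam in UTC: 06:00-12:00, 12:30-17:30 (add 4h to convert from UTC-4).
Callum in UTC: 06:00-08:30, 09:00-09:30, 11:00-17:00 (add 4h to convert from UTC-4).
Nikolai: not fully free for 07:00-07:30. Sam: free for 07:00-07:30. Callum: free for 07:00-07:30.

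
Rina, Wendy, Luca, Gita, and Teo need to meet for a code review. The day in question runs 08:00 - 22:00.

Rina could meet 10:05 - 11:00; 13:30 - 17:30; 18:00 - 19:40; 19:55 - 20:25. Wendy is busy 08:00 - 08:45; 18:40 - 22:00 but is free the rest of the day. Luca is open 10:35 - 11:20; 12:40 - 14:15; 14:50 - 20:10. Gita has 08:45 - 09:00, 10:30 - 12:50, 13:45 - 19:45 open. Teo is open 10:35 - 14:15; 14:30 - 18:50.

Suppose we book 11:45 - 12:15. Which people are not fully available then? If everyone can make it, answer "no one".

Luca, Rina

Rina free: 10:05-11:00, 13:30-17:30, 18:00-19:40, 19:55-20:25.
Wendy free: 08:45-18:40 (invert busy blocks within the working day).
Luca free: 10:35-11:20, 12:40-14:15, 14:50-20:10.
Gita free: 08:45-09:00, 10:30-12:50, 13:45-19:45.
Teo free: 10:35-14:15, 14:30-18:50.
Rina: not fully free for 11:45-12:15. Wendy: free for 11:45-12:15. Luca: not fully free for 11:45-12:15. Gita: free for 11:45-12:15. Teo: free for 11:45-12:15.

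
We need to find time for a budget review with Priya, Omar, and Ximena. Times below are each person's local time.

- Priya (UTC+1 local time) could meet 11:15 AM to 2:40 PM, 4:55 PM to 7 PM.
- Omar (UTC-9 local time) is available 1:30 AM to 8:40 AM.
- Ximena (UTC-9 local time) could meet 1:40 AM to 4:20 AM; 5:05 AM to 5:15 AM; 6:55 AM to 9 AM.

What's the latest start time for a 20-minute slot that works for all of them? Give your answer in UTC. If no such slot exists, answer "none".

Priya in UTC: 10:15-13:40, 15:55-18:00 (subtract 1h to convert from UTC+1).
Omar in UTC: 10:30-17:40 (add 9h to convert from UTC-9).
Ximena in UTC: 10:40-13:20, 14:05-14:15, 15:55-18:00 (add 9h to convert from UTC-9).
Priya ∩ Omar: 10:30-13:40, 15:55-17:40.
Priya ∩ Omar ∩ Ximena: 10:40-13:20, 15:55-17:40.
The last common window of at least 20 minutes is 15:55-17:40; a 20-minute meeting can start as late as 17:20 and still end by 17:40.

17:20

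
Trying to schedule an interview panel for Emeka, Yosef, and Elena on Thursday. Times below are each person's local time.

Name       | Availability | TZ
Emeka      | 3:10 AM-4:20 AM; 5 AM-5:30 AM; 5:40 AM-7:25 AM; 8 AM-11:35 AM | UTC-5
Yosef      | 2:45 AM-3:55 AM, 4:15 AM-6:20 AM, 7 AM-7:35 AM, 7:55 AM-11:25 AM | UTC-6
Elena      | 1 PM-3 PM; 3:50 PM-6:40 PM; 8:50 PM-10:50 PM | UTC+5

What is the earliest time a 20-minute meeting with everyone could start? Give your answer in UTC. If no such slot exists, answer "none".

08:45

Emeka in UTC: 08:10-09:20, 10:00-10:30, 10:40-12:25, 13:00-16:35 (add 5h to convert from UTC-5).
Yosef in UTC: 08:45-09:55, 10:15-12:20, 13:00-13:35, 13:55-17:25 (add 6h to convert from UTC-6).
Elena in UTC: 08:00-10:00, 10:50-13:40, 15:50-17:50 (subtract 5h to convert from UTC+5).
Emeka ∩ Yosef: 08:45-09:20, 10:15-10:30, 10:40-12:20, 13:00-13:35, 13:55-16:35.
Emeka ∩ Yosef ∩ Elena: 08:45-09:20, 10:50-12:20, 13:00-13:35, 15:50-16:35.
The first common window of at least 20 minutes is 08:45-09:20, so the earliest start is 08:45.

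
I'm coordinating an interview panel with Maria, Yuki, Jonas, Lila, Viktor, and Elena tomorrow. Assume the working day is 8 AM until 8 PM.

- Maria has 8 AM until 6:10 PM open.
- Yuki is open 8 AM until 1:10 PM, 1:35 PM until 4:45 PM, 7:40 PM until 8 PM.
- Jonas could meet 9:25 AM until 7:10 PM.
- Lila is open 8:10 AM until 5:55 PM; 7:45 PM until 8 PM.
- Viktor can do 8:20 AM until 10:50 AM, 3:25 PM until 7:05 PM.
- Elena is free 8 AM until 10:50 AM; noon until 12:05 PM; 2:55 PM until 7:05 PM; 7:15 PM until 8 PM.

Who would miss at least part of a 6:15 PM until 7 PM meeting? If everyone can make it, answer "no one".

Maria: not fully free for 18:15-19:00. Yuki: not fully free for 18:15-19:00. Jonas: free for 18:15-19:00. Lila: not fully free for 18:15-19:00. Viktor: free for 18:15-19:00. Elena: free for 18:15-19:00.

Lila, Maria, Yuki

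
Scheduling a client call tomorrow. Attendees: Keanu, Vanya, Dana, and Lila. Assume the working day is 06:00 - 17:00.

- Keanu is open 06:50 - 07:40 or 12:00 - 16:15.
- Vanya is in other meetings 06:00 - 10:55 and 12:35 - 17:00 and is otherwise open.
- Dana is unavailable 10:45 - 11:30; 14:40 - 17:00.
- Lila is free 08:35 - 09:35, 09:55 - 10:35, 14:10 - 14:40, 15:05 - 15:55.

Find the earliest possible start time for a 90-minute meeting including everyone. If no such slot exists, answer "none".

none

Keanu free: 06:50-07:40, 12:00-16:15.
Vanya free: 10:55-12:35 (invert busy blocks within the working day).
Dana free: 06:00-10:45, 11:30-14:40 (invert busy blocks within the working day).
Lila free: 08:35-09:35, 09:55-10:35, 14:10-14:40, 15:05-15:55.
Keanu ∩ Vanya: 12:00-12:35.
Keanu ∩ Vanya ∩ Dana: 12:00-12:35.
Keanu ∩ Vanya ∩ Dana ∩ Lila: ∅.
There is no time when everyone is free.
No common window is at least 90 minutes long.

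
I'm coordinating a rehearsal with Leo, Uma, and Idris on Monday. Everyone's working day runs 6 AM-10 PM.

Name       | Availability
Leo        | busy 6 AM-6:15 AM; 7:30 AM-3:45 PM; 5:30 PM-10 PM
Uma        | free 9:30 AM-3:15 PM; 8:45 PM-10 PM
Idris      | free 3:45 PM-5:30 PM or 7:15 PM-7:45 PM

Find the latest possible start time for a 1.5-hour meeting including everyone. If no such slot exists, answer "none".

none

Leo free: 06:15-07:30, 15:45-17:30 (invert busy blocks within the working day).
Uma free: 09:30-15:15, 20:45-22:00.
Idris free: 15:45-17:30, 19:15-19:45.
Leo ∩ Uma: ∅.
Leo ∩ Uma ∩ Idris: ∅.
There is no time when everyone is free.
No common window is at least 90 minutes long.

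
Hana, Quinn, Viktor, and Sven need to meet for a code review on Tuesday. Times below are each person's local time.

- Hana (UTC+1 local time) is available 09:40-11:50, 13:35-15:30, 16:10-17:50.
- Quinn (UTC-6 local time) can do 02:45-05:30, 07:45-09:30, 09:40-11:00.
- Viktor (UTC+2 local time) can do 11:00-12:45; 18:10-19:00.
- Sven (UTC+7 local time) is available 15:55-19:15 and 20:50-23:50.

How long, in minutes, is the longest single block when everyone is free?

105

Hana in UTC: 08:40-10:50, 12:35-14:30, 15:10-16:50 (subtract 1h to convert from UTC+1).
Quinn in UTC: 08:45-11:30, 13:45-15:30, 15:40-17:00 (add 6h to convert from UTC-6).
Viktor in UTC: 09:00-10:45, 16:10-17:00 (subtract 2h to convert from UTC+2).
Sven in UTC: 08:55-12:15, 13:50-16:50 (subtract 7h to convert from UTC+7).
Hana ∩ Quinn: 08:45-10:50, 13:45-14:30, 15:10-15:30, 15:40-16:50.
Hana ∩ Quinn ∩ Viktor: 09:00-10:45, 16:10-16:50.
Hana ∩ Quinn ∩ Viktor ∩ Sven: 09:00-10:45, 16:10-16:50.
The longest is 09:00-10:45 at 105 minutes.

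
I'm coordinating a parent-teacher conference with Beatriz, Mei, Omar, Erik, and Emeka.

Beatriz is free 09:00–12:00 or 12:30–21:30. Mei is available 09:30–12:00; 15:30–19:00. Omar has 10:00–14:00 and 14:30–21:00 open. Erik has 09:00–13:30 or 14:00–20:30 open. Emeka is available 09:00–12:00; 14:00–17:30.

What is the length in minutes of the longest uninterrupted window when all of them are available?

120

Beatriz ∩ Mei: 09:30-12:00, 15:30-19:00.
Beatriz ∩ Mei ∩ Omar: 10:00-12:00, 15:30-19:00.
Beatriz ∩ Mei ∩ Omar ∩ Erik: 10:00-12:00, 15:30-19:00.
Beatriz ∩ Mei ∩ Omar ∩ Erik ∩ Emeka: 10:00-12:00, 15:30-17:30.
The longest is 10:00-12:00 at 120 minutes.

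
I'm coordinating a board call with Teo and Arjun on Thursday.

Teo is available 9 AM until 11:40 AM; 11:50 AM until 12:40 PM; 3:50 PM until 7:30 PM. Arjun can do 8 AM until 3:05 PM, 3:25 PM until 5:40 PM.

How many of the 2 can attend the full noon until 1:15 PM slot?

1

Arjun can make the full 12:00-13:15 slot — that's 1.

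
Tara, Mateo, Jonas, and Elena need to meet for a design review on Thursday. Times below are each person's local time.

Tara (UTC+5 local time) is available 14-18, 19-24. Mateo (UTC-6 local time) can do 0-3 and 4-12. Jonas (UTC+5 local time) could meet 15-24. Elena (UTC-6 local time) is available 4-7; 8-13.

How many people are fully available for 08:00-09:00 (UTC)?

Tara in UTC: 09:00-13:00, 14:00-19:00 (subtract 5h to convert from UTC+5).
Mateo in UTC: 06:00-09:00, 10:00-18:00 (add 6h to convert from UTC-6).
Jonas in UTC: 10:00-19:00 (subtract 5h to convert from UTC+5).
Elena in UTC: 10:00-13:00, 14:00-19:00 (add 6h to convert from UTC-6).
Mateo can make the full 08:00-09:00 slot — that's 1.

1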